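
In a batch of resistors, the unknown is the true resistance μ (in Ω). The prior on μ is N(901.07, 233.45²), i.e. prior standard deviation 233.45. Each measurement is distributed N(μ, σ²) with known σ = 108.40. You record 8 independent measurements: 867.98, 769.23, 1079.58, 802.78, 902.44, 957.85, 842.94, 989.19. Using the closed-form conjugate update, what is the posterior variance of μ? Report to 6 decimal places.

1430.272207

For Normal data with known variance σ², a Normal(μ₀, σ₀²) prior on μ is conjugate. Posterior precision = 1/σ₀² + n/σ²; posterior mean is the precision-weighted average of μ₀ and x̄.
σ₀² = 233.45² = 54498.9025, σ² = 108.40² = 11750.56; σ² + n·σ₀² = 11750.56 + 8·54498.9025 = 447741.78.
Posterior precision = 1/σ₀² + n/σ² = 1/54498.9025 + 8/11750.56 = (σ² + n·σ₀²)/(σ₀²σ²) = 447741.78/(54498.9025·11750.56); posterior variance σₙ² = σ₀²σ²/(σ² + n·σ₀²) = 54498.9025·11750.56/447741.78 = 1430.272207.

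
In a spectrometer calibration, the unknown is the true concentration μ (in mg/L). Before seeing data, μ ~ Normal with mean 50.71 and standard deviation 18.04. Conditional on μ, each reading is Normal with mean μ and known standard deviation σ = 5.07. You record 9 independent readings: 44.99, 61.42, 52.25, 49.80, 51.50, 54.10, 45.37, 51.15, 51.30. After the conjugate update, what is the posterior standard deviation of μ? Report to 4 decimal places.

1.6826

For Normal data with known variance σ², a Normal(μ₀, σ₀²) prior on μ is conjugate. Posterior precision = 1/σ₀² + n/σ²; posterior mean is the precision-weighted average of μ₀ and x̄.
σ₀² = 18.04² = 325.4416, σ² = 5.07² = 25.7049; σ² + n·σ₀² = 25.7049 + 9·325.4416 = 2954.6793.
Posterior precision = 1/σ₀² + n/σ² = 1/325.4416 + 9/25.7049 = (σ² + n·σ₀²)/(σ₀²σ²) = 2954.6793/(325.4416·25.7049); posterior variance σₙ² = σ₀²σ²/(σ² + n·σ₀²) = 325.4416·25.7049/2954.6793 = 2.831253.
Posterior SD = √σₙ² = √(325.4416·25.7049/2954.6793) = 1.6826.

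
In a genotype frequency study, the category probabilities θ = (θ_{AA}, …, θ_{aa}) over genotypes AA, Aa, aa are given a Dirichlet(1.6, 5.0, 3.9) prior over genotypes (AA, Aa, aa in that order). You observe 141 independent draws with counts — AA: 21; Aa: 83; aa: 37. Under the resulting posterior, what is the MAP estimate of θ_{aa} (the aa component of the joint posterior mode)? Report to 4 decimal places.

The Dirichlet prior is conjugate to the Multinomial likelihood: each posterior αⱼ = prior αⱼ + observed count nⱼ.
Posterior concentration: (22.6, 88.0, 40.9), total = 151.5.
Joint mode component: (α_{aa}−1)/(Σα−K) = 39.9/148.5 = 0.2687.

0.2687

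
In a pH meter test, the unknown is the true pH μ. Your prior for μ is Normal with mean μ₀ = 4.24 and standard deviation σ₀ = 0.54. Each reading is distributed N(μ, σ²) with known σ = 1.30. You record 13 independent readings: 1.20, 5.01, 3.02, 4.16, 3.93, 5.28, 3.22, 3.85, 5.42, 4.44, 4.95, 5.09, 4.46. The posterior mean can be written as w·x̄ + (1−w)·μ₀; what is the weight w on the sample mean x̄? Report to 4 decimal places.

0.6917

For Normal data with known variance σ², a Normal(μ₀, σ₀²) prior on μ is conjugate. Posterior precision = 1/σ₀² + n/σ²; posterior mean is the precision-weighted average of μ₀ and x̄.
σ₀² = 0.54² = 0.2916, σ² = 1.30² = 1.69. Prior precision 1/σ₀² = 1/0.2916; data precision n/σ² = 13/1.69.
w = (n/σ²)/(1/σ₀² + n/σ²) = n·σ₀²/(σ² + n·σ₀²) = 13·0.2916/(1.69 + 13·0.2916) = 3.7908/5.4808 = 0.6917.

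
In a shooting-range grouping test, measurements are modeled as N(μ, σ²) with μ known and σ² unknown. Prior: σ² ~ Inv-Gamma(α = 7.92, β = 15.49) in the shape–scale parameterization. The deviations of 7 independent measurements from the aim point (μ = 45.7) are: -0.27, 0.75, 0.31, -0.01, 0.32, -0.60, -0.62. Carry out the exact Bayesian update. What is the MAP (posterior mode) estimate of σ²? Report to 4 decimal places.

1.3107

With known mean μ and an Inverse-Gamma(α, β) prior on σ², the Normal likelihood is conjugate: posterior is Inv-Gamma(α + n/2, β + Σ(xᵢ−μ)²/2).
Σ(xᵢ−μ)² = (-0.27)² + (0.75)² + (0.31)² + (-0.01)² + (0.32)² + (-0.60)² + (-0.62)² = 1.5784.
Posterior: Inv-Gamma(7.92 + 7/2, 15.49 + 1.5784/2) = Inv-Gamma(11.42, 16.27920).
Mode = β/(α+1) = 16.27920/12.42 = 1.3107.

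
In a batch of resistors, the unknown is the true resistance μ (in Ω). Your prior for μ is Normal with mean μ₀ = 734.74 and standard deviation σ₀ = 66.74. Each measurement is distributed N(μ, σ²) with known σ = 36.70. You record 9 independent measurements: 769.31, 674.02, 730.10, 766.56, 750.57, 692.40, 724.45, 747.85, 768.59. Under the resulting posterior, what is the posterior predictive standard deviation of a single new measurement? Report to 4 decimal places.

For Normal data with known variance σ², a Normal(μ₀, σ₀²) prior on μ is conjugate. Posterior precision = 1/σ₀² + n/σ²; posterior mean is the precision-weighted average of μ₀ and x̄.
σ₀² = 66.74² = 4454.2276, σ² = 36.70² = 1346.89; σ² + n·σ₀² = 1346.89 + 9·4454.2276 = 41434.9384.
Posterior precision = 1/σ₀² + n/σ² = 1/4454.2276 + 9/1346.89 = (σ² + n·σ₀²)/(σ₀²σ²) = 41434.9384/(4454.2276·1346.89); posterior variance σₙ² = σ₀²σ²/(σ² + n·σ₀²) = 4454.2276·1346.89/41434.9384 = 144.789756.
Predictive variance for one new observation = σₙ² + σ² = 4454.2276·1346.89/41434.9384 + 1346.89 = σ²·(σ₀² + 41434.9384)/41434.9384 = 1346.89·45889.166/41434.9384 = 1491.679756; SD = √(1346.89·45889.166/41434.9384) = 38.6223.

38.6223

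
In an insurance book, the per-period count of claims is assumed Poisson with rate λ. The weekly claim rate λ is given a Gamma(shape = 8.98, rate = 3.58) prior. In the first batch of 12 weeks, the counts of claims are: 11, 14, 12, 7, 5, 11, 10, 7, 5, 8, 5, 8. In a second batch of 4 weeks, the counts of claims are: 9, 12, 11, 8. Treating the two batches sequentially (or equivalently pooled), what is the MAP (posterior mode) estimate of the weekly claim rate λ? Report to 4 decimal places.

With a Gamma(shape α, rate β) prior, the Poisson likelihood is conjugate: the posterior is Gamma(α + ΣXᵢ, β + n).
Batch 1: sum of counts S = 103 over n = 12 weeks.
After batch 1: Gamma(α+S, β+n) = Gamma(8.98+103, 3.58+12) = Gamma(111.98, 15.58).
Batch 2: sum of counts S = 40 over n = 4 weeks.
After batch 2: Gamma(α+S, β+n) = Gamma(111.98+40, 15.58+4) = Gamma(151.98, 19.58).
Mode of Gamma(α,β) for α≥1 is (α−1)/β = 150.98/19.58 = 7.7109.

7.7109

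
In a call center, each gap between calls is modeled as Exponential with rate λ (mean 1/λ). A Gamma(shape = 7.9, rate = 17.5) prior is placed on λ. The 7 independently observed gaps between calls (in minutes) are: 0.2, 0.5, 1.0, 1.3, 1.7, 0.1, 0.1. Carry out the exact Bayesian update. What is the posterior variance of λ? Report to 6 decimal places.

With a Gamma(shape α, rate β) prior on the exponential rate λ, the posterior after n observations with total T = Σxᵢ is Gamma(α+n, β+T).
Sum of observations T = 4.9 minutes; n = 7.
Posterior: Gamma(7.9+7, 17.5+4.9) = Gamma(14.9, 22.4).
Var = α/β² = 0.029695.

0.029695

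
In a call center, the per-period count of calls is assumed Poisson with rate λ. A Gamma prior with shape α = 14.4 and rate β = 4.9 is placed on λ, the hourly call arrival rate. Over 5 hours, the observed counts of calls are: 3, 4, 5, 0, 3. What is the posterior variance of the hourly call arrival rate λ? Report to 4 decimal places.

0.3000

With a Gamma(shape α, rate β) prior, the Poisson likelihood is conjugate: the posterior is Gamma(α + ΣXᵢ, β + n).
Sum of counts S = 15 over n = 5 hours.
Posterior: Gamma(α+S, β+n) = Gamma(14.4+15, 4.9+5) = Gamma(29.4, 9.9).
Var = α/β² = 29.4/9.9² = 0.3000.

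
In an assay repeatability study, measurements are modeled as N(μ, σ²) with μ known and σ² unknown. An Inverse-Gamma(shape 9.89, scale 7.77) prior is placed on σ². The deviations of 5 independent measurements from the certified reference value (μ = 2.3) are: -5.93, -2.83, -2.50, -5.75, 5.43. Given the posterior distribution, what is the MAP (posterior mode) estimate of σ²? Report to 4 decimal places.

With known mean μ and an Inverse-Gamma(α, β) prior on σ², the Normal likelihood is conjugate: posterior is Inv-Gamma(α + n/2, β + Σ(xᵢ−μ)²/2).
Σ(xᵢ−μ)² = (-5.93)² + (-2.83)² + (-2.50)² + (-5.75)² + (5.43)² = 111.9712.
Posterior: Inv-Gamma(9.89 + 5/2, 7.77 + 111.9712/2) = Inv-Gamma(12.39, 63.75560).
Mode = β/(α+1) = 63.75560/13.39 = 4.7614.

4.7614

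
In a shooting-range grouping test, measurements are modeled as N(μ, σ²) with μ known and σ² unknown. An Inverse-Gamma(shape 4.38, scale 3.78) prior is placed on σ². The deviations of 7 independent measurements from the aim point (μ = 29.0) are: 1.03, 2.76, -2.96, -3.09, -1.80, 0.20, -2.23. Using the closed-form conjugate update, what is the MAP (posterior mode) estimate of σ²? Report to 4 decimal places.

With known mean μ and an Inverse-Gamma(α, β) prior on σ², the Normal likelihood is conjugate: posterior is Inv-Gamma(α + n/2, β + Σ(xᵢ−μ)²/2).
Σ(xᵢ−μ)² = (1.03)² + (2.76)² + (-2.96)² + (-3.09)² + (-1.80)² + (0.20)² + (-2.23)² = 35.2411.
Posterior: Inv-Gamma(4.38 + 7/2, 3.78 + 35.2411/2) = Inv-Gamma(7.88, 21.40055).
Mode = β/(α+1) = 21.40055/8.88 = 2.4100.

2.4100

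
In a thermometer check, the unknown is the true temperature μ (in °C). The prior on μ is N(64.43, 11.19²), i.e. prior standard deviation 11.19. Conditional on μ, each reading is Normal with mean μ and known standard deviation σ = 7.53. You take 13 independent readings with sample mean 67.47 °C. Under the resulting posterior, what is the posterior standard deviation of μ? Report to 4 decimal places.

2.0530

For Normal data with known variance σ², a Normal(μ₀, σ₀²) prior on μ is conjugate. Posterior precision = 1/σ₀² + n/σ²; posterior mean is the precision-weighted average of μ₀ and x̄.
σ₀² = 11.19² = 125.2161, σ² = 7.53² = 56.7009; σ² + n·σ₀² = 56.7009 + 13·125.2161 = 1684.5102.
Posterior precision = 1/σ₀² + n/σ² = 1/125.2161 + 13/56.7009 = (σ² + n·σ₀²)/(σ₀²σ²) = 1684.5102/(125.2161·56.7009); posterior variance σₙ² = σ₀²σ²/(σ² + n·σ₀²) = 125.2161·56.7009/1684.5102 = 4.214795.
Posterior SD = √σₙ² = √(125.2161·56.7009/1684.5102) = 2.0530.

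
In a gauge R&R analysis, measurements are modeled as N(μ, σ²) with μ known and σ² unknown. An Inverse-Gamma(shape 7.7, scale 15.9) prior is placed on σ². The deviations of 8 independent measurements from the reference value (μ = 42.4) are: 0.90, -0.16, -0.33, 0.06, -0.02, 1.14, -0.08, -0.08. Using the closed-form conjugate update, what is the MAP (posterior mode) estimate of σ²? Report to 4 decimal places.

1.3410

With known mean μ and an Inverse-Gamma(α, β) prior on σ², the Normal likelihood is conjugate: posterior is Inv-Gamma(α + n/2, β + Σ(xᵢ−μ)²/2).
Σ(xᵢ−μ)² = (0.90)² + (-0.16)² + (-0.33)² + (0.06)² + (-0.02)² + (1.14)² + (-0.08)² + (-0.08)² = 2.2609.
Posterior: Inv-Gamma(7.7 + 8/2, 15.9 + 2.2609/2) = Inv-Gamma(11.70, 17.03045).
Mode = β/(α+1) = 17.03045/12.70 = 1.3410.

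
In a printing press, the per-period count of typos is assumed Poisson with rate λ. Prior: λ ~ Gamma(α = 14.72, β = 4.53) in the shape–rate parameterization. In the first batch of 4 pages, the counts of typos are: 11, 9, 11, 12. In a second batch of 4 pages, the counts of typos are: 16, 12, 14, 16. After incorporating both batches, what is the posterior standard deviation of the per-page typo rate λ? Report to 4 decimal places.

0.8585

With a Gamma(shape α, rate β) prior, the Poisson likelihood is conjugate: the posterior is Gamma(α + ΣXᵢ, β + n).
Batch 1: sum of counts S = 43 over n = 4 pages.
After batch 1: Gamma(α+S, β+n) = Gamma(14.72+43, 4.53+4) = Gamma(57.72, 8.53).
Batch 2: sum of counts S = 58 over n = 4 pages.
After batch 2: Gamma(α+S, β+n) = Gamma(57.72+58, 8.53+4) = Gamma(115.72, 12.53).
SD = √α/β = √115.72/12.53 = 0.8585.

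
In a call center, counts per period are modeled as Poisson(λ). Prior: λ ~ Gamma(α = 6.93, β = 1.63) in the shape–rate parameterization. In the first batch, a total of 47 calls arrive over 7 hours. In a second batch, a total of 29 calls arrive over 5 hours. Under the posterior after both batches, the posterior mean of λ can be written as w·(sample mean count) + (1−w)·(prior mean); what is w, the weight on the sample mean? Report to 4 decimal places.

0.8804

With a Gamma(shape α, rate β) prior, the Poisson likelihood is conjugate: the posterior is Gamma(α + ΣXᵢ, β + n).
Total number of hours: n = 7 + 5 = 12.
Posterior mean = (α₀+S)/(β₀+n) = [n/(β₀+n)]·(S/n) + [β₀/(β₀+n)]·(α₀/β₀), so only n and β₀ enter the weight.
Weight on data w = n/(β₀+n) = 12/(1.63+12) = 12/13.63 = 0.8804.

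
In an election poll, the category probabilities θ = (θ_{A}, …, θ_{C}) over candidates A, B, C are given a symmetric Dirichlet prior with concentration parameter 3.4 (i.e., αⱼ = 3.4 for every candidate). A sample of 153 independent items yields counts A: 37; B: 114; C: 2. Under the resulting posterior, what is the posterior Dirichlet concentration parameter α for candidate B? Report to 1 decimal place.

117.4

The Dirichlet prior is conjugate to the Multinomial likelihood: each posterior αⱼ = prior αⱼ + observed count nⱼ.
Posterior concentration: (40.4, 117.4, 5.4), total = 163.2.
α_{B} = 3.4 + 114 = 117.4.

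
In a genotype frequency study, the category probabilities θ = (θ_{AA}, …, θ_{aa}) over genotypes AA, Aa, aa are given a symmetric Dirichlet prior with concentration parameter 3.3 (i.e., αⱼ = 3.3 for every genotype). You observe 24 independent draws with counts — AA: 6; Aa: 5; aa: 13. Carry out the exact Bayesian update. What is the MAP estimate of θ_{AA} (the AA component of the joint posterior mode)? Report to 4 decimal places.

0.2686

The Dirichlet prior is conjugate to the Multinomial likelihood: each posterior αⱼ = prior αⱼ + observed count nⱼ.
Posterior concentration: (9.3, 8.3, 16.3), total = 33.9.
Joint mode component: (α_{AA}−1)/(Σα−K) = 8.3/30.9 = 0.2686.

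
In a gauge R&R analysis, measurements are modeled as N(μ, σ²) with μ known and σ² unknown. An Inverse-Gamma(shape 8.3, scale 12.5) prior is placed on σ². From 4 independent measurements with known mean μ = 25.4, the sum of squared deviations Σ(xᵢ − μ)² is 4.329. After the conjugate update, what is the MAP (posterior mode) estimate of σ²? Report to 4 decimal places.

With known mean μ and an Inverse-Gamma(α, β) prior on σ², the Normal likelihood is conjugate: posterior is Inv-Gamma(α + n/2, β + Σ(xᵢ−μ)²/2).
Posterior: Inv-Gamma(8.3 + 4/2, 12.5 + 4.329/2) = Inv-Gamma(10.30, 14.6645).
Mode = β/(α+1) = 14.6645/11.30 = 1.2977.

1.2977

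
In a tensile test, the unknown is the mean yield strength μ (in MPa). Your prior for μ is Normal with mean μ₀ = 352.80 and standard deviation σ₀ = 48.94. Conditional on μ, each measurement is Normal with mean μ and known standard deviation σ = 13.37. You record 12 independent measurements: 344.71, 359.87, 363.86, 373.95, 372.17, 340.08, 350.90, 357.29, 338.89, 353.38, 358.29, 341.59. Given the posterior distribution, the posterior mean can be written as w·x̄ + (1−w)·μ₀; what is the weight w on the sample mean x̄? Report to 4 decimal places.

0.9938

For Normal data with known variance σ², a Normal(μ₀, σ₀²) prior on μ is conjugate. Posterior precision = 1/σ₀² + n/σ²; posterior mean is the precision-weighted average of μ₀ and x̄.
σ₀² = 48.94² = 2395.1236, σ² = 13.37² = 178.7569. Prior precision 1/σ₀² = 1/2395.1236; data precision n/σ² = 12/178.7569.
w = (n/σ²)/(1/σ₀² + n/σ²) = n·σ₀²/(σ² + n·σ₀²) = 12·2395.1236/(178.7569 + 12·2395.1236) = 28741.4832/28920.2401 = 0.9938.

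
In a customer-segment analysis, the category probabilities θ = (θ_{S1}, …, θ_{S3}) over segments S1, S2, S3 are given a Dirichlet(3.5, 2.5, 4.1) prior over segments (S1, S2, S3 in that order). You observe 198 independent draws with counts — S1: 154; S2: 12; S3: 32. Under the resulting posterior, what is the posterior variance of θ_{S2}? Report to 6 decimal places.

0.000310

The Dirichlet prior is conjugate to the Multinomial likelihood: each posterior αⱼ = prior αⱼ + observed count nⱼ.
Posterior concentration: (157.5, 14.5, 36.1), total = 208.1.
Var[θ_j] = α_j(Σα−α_j)/((Σα)²(Σα+1)) = 14.5·193.6/(208.1²·209.1) = 0.000310.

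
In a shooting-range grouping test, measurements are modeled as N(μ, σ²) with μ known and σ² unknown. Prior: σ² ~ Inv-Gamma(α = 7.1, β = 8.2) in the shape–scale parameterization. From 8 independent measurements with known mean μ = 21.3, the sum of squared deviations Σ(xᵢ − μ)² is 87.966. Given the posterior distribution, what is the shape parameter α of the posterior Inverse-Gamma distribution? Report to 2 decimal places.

With known mean μ and an Inverse-Gamma(α, β) prior on σ², the Normal likelihood is conjugate: posterior is Inv-Gamma(α + n/2, β + Σ(xᵢ−μ)²/2).
Posterior: Inv-Gamma(7.1 + 8/2, 8.2 + 87.966/2) = Inv-Gamma(11.10, 52.1830).
Posterior α = 11.10.

11.10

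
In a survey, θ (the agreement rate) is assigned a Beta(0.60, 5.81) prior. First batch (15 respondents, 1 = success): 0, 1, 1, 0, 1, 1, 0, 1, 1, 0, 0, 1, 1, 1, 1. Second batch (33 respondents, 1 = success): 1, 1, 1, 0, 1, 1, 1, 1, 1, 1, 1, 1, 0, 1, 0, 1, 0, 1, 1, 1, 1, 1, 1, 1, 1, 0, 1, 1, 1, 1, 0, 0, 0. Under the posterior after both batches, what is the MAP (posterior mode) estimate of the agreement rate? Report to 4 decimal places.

The Beta prior is conjugate to a Binomial/Bernoulli likelihood; the update adds successes to α and failures to β.
After batch 1: Beta(0.60+10, 5.81+5) = Beta(10.60, 10.81).
After batch 2: Beta(10.60+25, 10.81+8) = Beta(35.60, 18.81).
Mode of Beta(a,b) for a,b>1 is (a−1)/(a+b−2) = 34.60/52.41 = 0.6602.

0.6602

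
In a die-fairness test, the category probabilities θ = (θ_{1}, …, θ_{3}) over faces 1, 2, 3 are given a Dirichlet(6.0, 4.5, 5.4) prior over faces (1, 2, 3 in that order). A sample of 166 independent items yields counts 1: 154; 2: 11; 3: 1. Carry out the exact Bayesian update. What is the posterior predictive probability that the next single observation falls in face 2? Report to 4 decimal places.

0.0852

The Dirichlet prior is conjugate to the Multinomial likelihood: each posterior αⱼ = prior αⱼ + observed count nⱼ.
Posterior concentration: (160.0, 15.5, 6.4), total = 181.9.
P(next = 2 | data) = α_{2}/Σα = 0.0852.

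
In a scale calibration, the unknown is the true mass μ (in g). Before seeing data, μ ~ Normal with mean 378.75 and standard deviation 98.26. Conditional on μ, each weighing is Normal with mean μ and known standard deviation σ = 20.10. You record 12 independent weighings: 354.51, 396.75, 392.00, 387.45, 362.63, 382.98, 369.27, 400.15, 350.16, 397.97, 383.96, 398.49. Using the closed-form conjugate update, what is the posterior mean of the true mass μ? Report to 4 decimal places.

For Normal data with known variance σ², a Normal(μ₀, σ₀²) prior on μ is conjugate. Posterior precision = 1/σ₀² + n/σ²; posterior mean is the precision-weighted average of μ₀ and x̄.
Σxᵢ = 354.51 + 396.75 + 392.00 + 387.45 + 362.63 + 382.98 + 369.27 + 400.15 + 350.16 + 397.97 + 383.96 + 398.49 = 4576.32, so n·x̄ = 4576.32.
σ₀² = 98.26² = 9655.0276, σ² = 20.10² = 404.01; σ² + n·σ₀² = 404.01 + 12·9655.0276 = 116264.3412.
Posterior mean = (μ₀/σ₀² + n·x̄/σ²)/(1/σ₀² + n/σ²) = (σ²·μ₀ + σ₀²·n·x̄)/(σ² + n·σ₀²) = (404.01·378.75 + 9655.0276·4576.32)/116264.3412 = 44337514.693932/116264.3412 = 381.3509.

381.3509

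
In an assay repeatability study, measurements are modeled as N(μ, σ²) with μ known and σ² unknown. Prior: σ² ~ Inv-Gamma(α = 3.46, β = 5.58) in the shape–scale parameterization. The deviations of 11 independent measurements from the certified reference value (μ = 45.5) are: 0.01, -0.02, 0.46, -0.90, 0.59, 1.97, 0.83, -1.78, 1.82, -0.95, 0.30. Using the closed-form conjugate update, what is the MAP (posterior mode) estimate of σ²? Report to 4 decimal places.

1.2336

With known mean μ and an Inverse-Gamma(α, β) prior on σ², the Normal likelihood is conjugate: posterior is Inv-Gamma(α + n/2, β + Σ(xᵢ−μ)²/2).
Σ(xᵢ−μ)² = (0.01)² + (-0.02)² + (0.46)² + (-0.90)² + (0.59)² + (1.97)² + (0.83)² + (-1.78)² + (1.82)² + (-0.95)² + (0.30)² = 13.4133.
Posterior: Inv-Gamma(3.46 + 11/2, 5.58 + 13.4133/2) = Inv-Gamma(8.96, 12.28665).
Mode = β/(α+1) = 12.28665/9.96 = 1.2336.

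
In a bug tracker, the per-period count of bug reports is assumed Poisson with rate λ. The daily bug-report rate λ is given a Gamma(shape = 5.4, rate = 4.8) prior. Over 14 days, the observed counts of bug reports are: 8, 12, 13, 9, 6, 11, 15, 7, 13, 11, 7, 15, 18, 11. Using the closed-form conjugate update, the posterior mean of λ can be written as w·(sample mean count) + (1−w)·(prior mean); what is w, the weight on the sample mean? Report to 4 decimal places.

0.7447

With a Gamma(shape α, rate β) prior, the Poisson likelihood is conjugate: the posterior is Gamma(α + ΣXᵢ, β + n).
Posterior mean = (α₀+S)/(β₀+n) = [n/(β₀+n)]·(S/n) + [β₀/(β₀+n)]·(α₀/β₀), so only n and β₀ enter the weight.
Weight on data w = n/(β₀+n) = 14/(4.8+14) = 14/18.8 = 0.7447.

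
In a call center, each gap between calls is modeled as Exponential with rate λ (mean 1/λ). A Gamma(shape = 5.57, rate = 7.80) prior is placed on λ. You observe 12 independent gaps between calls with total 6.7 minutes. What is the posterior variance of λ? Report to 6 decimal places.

With a Gamma(shape α, rate β) prior on the exponential rate λ, the posterior after n observations with total T = Σxᵢ is Gamma(α+n, β+T).
Posterior: Gamma(5.57+12, 7.80+6.7) = Gamma(17.57, 14.50).
Var = α/β² = 0.083567.

0.083567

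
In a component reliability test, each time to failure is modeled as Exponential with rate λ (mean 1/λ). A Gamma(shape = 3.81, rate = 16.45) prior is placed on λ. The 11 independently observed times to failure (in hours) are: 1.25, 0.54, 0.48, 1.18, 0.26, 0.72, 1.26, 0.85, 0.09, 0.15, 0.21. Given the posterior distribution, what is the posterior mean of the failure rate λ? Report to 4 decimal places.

With a Gamma(shape α, rate β) prior on the exponential rate λ, the posterior after n observations with total T = Σxᵢ is Gamma(α+n, β+T).
Sum of observations T = 6.99 hours; n = 11.
Posterior: Gamma(3.81+11, 16.45+6.99) = Gamma(14.81, 23.44).
Posterior mean of λ = α/β = 14.81/23.44 = 0.6318.

0.6318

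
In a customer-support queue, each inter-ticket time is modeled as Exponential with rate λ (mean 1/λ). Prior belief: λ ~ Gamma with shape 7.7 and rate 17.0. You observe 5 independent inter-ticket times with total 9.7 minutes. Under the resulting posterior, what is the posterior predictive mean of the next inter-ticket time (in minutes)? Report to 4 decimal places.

2.2821

With a Gamma(shape α, rate β) prior on the exponential rate λ, the posterior after n observations with total T = Σxᵢ is Gamma(α+n, β+T).
Posterior: Gamma(7.7+5, 17.0+9.7) = Gamma(12.7, 26.7).
The predictive distribution for the next observation is Lomax; its mean is β/(α−1) = 26.7/11.7 = 2.2821.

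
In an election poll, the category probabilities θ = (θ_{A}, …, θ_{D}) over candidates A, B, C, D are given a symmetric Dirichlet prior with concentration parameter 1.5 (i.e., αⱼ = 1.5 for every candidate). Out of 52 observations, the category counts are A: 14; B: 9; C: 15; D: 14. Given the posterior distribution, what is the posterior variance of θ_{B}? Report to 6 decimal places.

0.002513

The Dirichlet prior is conjugate to the Multinomial likelihood: each posterior αⱼ = prior αⱼ + observed count nⱼ.
Posterior concentration: (15.5, 10.5, 16.5, 15.5), total = 58.0.
Var[θ_j] = α_j(Σα−α_j)/((Σα)²(Σα+1)) = 10.5·47.5/(58.0²·59.0) = 0.002513.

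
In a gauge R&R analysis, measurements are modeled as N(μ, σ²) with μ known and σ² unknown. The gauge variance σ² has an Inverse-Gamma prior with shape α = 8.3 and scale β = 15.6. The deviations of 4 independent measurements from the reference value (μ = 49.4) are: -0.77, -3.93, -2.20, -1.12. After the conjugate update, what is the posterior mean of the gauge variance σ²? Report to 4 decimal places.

With known mean μ and an Inverse-Gamma(α, β) prior on σ², the Normal likelihood is conjugate: posterior is Inv-Gamma(α + n/2, β + Σ(xᵢ−μ)²/2).
Σ(xᵢ−μ)² = (-0.77)² + (-3.93)² + (-2.20)² + (-1.12)² = 22.1322.
Posterior: Inv-Gamma(8.3 + 4/2, 15.6 + 22.1322/2) = Inv-Gamma(10.30, 26.66610).
E[σ²|data] = β/(α−1) = 26.66610/9.30 = 2.8673.

2.8673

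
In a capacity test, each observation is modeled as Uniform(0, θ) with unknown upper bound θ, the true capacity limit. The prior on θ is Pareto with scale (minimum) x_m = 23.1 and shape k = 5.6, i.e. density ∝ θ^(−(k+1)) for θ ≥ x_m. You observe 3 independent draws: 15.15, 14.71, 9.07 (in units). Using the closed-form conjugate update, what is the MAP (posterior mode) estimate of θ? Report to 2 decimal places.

23.10

A Pareto(scale x_m, shape k) prior on the upper bound θ of Uniform(0, θ) is conjugate: posterior is Pareto(max(x_m, max xᵢ), k + n).
Sample maximum = 15.15; prior scale x_m = 23.1 → posterior scale = max = 23.10.
Posterior shape = 5.6 + 3 = 8.6.
The Pareto density is decreasing on [x_m, ∞), so the mode is x_m = 23.10.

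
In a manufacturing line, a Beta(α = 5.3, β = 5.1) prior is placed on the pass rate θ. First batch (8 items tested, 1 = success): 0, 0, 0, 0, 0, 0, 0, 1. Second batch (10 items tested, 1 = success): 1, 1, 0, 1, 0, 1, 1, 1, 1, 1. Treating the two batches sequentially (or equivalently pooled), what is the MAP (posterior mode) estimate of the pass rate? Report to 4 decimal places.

0.5038

The Beta prior is conjugate to a Binomial/Bernoulli likelihood; the update adds successes to α and failures to β.
After batch 1: Beta(5.3+1, 5.1+7) = Beta(6.3, 12.1).
After batch 2: Beta(6.3+8, 12.1+2) = Beta(14.3, 14.1).
Mode of Beta(a,b) for a,b>1 is (a−1)/(a+b−2) = 13.3/26.4 = 0.5038.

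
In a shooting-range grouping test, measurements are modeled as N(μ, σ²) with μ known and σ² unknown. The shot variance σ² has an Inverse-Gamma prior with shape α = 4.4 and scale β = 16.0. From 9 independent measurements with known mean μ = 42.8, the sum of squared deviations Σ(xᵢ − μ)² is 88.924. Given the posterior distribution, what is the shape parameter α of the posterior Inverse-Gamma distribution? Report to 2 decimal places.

8.90

With known mean μ and an Inverse-Gamma(α, β) prior on σ², the Normal likelihood is conjugate: posterior is Inv-Gamma(α + n/2, β + Σ(xᵢ−μ)²/2).
Posterior: Inv-Gamma(4.4 + 9/2, 16.0 + 88.924/2) = Inv-Gamma(8.90, 60.4620).
Posterior α = 8.90.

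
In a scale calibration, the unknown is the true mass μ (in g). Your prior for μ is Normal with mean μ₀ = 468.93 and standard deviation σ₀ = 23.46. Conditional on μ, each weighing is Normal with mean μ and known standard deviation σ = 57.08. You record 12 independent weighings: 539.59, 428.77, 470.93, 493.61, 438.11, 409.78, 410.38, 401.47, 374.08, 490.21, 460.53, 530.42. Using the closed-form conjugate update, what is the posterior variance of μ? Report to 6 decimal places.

For Normal data with known variance σ², a Normal(μ₀, σ₀²) prior on μ is conjugate. Posterior precision = 1/σ₀² + n/σ²; posterior mean is the precision-weighted average of μ₀ and x̄.
σ₀² = 23.46² = 550.3716, σ² = 57.08² = 3258.1264; σ² + n·σ₀² = 3258.1264 + 12·550.3716 = 9862.5856.
Posterior precision = 1/σ₀² + n/σ² = 1/550.3716 + 12/3258.1264 = (σ² + n·σ₀²)/(σ₀²σ²) = 9862.5856/(550.3716·3258.1264); posterior variance σₙ² = σ₀²σ²/(σ² + n·σ₀²) = 550.3716·3258.1264/9862.5856 = 181.816444.

181.816444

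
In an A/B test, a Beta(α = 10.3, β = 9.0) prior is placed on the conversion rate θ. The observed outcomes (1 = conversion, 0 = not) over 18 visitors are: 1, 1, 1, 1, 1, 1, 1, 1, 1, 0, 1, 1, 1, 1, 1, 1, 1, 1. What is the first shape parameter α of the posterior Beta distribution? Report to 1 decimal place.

27.3

The Beta prior is conjugate to a Binomial/Bernoulli likelihood; the update adds successes to α and failures to β.
Posterior: Beta(α+k, β+n−k) = Beta(10.3+17, 9.0+1) = Beta(27.3, 10.0).
Posterior α = 27.3.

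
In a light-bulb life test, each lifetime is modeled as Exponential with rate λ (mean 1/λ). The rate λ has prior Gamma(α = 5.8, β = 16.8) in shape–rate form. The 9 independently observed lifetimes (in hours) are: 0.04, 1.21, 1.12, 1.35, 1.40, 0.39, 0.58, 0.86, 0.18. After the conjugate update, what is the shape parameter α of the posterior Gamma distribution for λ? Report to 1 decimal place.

14.8

With a Gamma(shape α, rate β) prior on the exponential rate λ, the posterior after n observations with total T = Σxᵢ is Gamma(α+n, β+T).
Sum of observations T = 7.13 hours; n = 9.
Posterior: Gamma(5.8+9, 16.8+7.13) = Gamma(14.8, 23.93).
Posterior α = 14.8.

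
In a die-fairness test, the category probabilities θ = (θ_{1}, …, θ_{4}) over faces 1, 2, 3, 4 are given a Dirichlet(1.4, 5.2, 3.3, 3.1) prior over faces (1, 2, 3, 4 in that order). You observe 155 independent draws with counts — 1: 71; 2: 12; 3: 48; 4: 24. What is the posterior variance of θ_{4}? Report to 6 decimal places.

0.000801

The Dirichlet prior is conjugate to the Multinomial likelihood: each posterior αⱼ = prior αⱼ + observed count nⱼ.
Posterior concentration: (72.4, 17.2, 51.3, 27.1), total = 168.0.
Var[θ_j] = α_j(Σα−α_j)/((Σα)²(Σα+1)) = 27.1·140.9/(168.0²·169.0) = 0.000801.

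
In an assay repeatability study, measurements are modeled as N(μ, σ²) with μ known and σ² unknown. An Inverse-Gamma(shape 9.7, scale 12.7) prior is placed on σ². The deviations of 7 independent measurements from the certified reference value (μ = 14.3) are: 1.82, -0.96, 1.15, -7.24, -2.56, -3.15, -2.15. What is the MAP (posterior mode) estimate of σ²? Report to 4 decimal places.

With known mean μ and an Inverse-Gamma(α, β) prior on σ², the Normal likelihood is conjugate: posterior is Inv-Gamma(α + n/2, β + Σ(xᵢ−μ)²/2).
Σ(xᵢ−μ)² = (1.82)² + (-0.96)² + (1.15)² + (-7.24)² + (-2.56)² + (-3.15)² + (-2.15)² = 79.0727.
Posterior: Inv-Gamma(9.7 + 7/2, 12.7 + 79.0727/2) = Inv-Gamma(13.20, 52.23635).
Mode = β/(α+1) = 52.23635/14.20 = 3.6786.

3.6786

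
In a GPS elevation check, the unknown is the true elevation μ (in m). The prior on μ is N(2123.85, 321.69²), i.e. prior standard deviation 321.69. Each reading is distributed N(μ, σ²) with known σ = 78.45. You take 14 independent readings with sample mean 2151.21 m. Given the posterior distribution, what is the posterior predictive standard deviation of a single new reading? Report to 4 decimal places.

81.1920

For Normal data with known variance σ², a Normal(μ₀, σ₀²) prior on μ is conjugate. Posterior precision = 1/σ₀² + n/σ²; posterior mean is the precision-weighted average of μ₀ and x̄.
σ₀² = 321.69² = 103484.4561, σ² = 78.45² = 6154.4025; σ² + n·σ₀² = 6154.4025 + 14·103484.4561 = 1454936.7879.
Posterior precision = 1/σ₀² + n/σ² = 1/103484.4561 + 14/6154.4025 = (σ² + n·σ₀²)/(σ₀²σ²) = 1454936.7879/(103484.4561·6154.4025); posterior variance σₙ² = σ₀²σ²/(σ² + n·σ₀²) = 103484.4561·6154.4025/1454936.7879 = 437.740664.
Predictive variance for one new observation = σₙ² + σ² = 103484.4561·6154.4025/1454936.7879 + 6154.4025 = σ²·(σ₀² + 1454936.7879)/1454936.7879 = 6154.4025·1558421.244/1454936.7879 = 6592.143164; SD = √(6154.4025·1558421.244/1454936.7879) = 81.1920.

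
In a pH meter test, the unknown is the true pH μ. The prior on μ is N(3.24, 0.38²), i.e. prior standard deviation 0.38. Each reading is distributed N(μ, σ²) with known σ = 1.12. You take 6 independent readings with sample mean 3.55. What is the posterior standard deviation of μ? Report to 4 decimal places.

For Normal data with known variance σ², a Normal(μ₀, σ₀²) prior on μ is conjugate. Posterior precision = 1/σ₀² + n/σ²; posterior mean is the precision-weighted average of μ₀ and x̄.
σ₀² = 0.38² = 0.1444, σ² = 1.12² = 1.2544; σ² + n·σ₀² = 1.2544 + 6·0.1444 = 2.1208.
Posterior precision = 1/σ₀² + n/σ² = 1/0.1444 + 6/1.2544 = (σ² + n·σ₀²)/(σ₀²σ²) = 2.1208/(0.1444·1.2544); posterior variance σₙ² = σ₀²σ²/(σ² + n·σ₀²) = 0.1444·1.2544/2.1208 = 0.085409.
Posterior SD = √σₙ² = √(0.1444·1.2544/2.1208) = 0.2922.

0.2922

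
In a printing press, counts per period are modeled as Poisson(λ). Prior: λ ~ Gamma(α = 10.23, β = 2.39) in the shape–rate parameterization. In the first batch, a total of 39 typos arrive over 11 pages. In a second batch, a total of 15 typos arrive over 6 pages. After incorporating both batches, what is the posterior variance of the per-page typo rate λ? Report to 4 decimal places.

With a Gamma(shape α, rate β) prior, the Poisson likelihood is conjugate: the posterior is Gamma(α + ΣXᵢ, β + n).
After batch 1: Gamma(α+S, β+n) = Gamma(10.23+39, 2.39+11) = Gamma(49.23, 13.39).
After batch 2: Gamma(α+S, β+n) = Gamma(49.23+15, 13.39+6) = Gamma(64.23, 19.39).
Var = α/β² = 64.23/19.39² = 0.1708.

0.1708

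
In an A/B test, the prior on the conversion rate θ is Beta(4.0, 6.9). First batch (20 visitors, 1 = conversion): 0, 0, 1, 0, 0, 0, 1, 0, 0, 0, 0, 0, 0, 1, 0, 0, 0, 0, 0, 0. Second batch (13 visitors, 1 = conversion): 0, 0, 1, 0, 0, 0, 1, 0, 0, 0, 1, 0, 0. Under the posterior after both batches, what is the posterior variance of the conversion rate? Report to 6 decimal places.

The Beta prior is conjugate to a Binomial/Bernoulli likelihood; the update adds successes to α and failures to β.
After batch 1: Beta(4.0+3, 6.9+17) = Beta(7.0, 23.9).
After batch 2: Beta(7.0+3, 23.9+10) = Beta(10.0, 33.9).
Var = αβ/((α+β)²(α+β+1)) = 10.0·33.9/(43.9²·44.9) = 0.003918.

0.003918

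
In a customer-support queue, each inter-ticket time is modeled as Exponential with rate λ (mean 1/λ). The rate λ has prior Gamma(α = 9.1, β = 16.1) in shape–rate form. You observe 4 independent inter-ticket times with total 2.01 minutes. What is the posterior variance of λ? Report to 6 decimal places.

0.039942

With a Gamma(shape α, rate β) prior on the exponential rate λ, the posterior after n observations with total T = Σxᵢ is Gamma(α+n, β+T).
Posterior: Gamma(9.1+4, 16.1+2.01) = Gamma(13.1, 18.11).
Var = α/β² = 0.039942.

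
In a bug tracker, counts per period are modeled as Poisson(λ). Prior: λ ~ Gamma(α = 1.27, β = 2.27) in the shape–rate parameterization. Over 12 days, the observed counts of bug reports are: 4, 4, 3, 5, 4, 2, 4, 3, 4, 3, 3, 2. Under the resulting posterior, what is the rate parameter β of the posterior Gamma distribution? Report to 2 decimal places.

14.27

With a Gamma(shape α, rate β) prior, the Poisson likelihood is conjugate: the posterior is Gamma(α + ΣXᵢ, β + n).
Sum of counts S = 41 over n = 12 days.
Posterior: Gamma(α+S, β+n) = Gamma(1.27+41, 2.27+12) = Gamma(42.27, 14.27).
Posterior β = 14.27.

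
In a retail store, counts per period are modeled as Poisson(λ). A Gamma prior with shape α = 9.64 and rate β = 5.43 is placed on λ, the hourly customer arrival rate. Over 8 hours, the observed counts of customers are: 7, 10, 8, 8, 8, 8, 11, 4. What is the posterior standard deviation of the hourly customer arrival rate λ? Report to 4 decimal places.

With a Gamma(shape α, rate β) prior, the Poisson likelihood is conjugate: the posterior is Gamma(α + ΣXᵢ, β + n).
Sum of counts S = 64 over n = 8 hours.
Posterior: Gamma(α+S, β+n) = Gamma(9.64+64, 5.43+8) = Gamma(73.64, 13.43).
SD = √α/β = √73.64/13.43 = 0.6390.

0.6390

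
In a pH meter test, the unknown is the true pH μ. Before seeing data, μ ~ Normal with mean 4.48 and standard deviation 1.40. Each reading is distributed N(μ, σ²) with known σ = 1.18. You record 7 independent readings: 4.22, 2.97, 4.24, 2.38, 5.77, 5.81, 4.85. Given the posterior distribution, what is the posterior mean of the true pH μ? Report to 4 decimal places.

For Normal data with known variance σ², a Normal(μ₀, σ₀²) prior on μ is conjugate. Posterior precision = 1/σ₀² + n/σ²; posterior mean is the precision-weighted average of μ₀ and x̄.
Σxᵢ = 4.22 + 2.97 + 4.24 + 2.38 + 5.77 + 5.81 + 4.85 = 30.24, so n·x̄ = 30.24.
σ₀² = 1.40² = 1.96, σ² = 1.18² = 1.3924; σ² + n·σ₀² = 1.3924 + 7·1.96 = 15.1124.
Posterior mean = (μ₀/σ₀² + n·x̄/σ²)/(1/σ₀² + n/σ²) = (σ²·μ₀ + σ₀²·n·x̄)/(σ² + n·σ₀²) = (1.3924·4.48 + 1.96·30.24)/15.1124 = 65.508352/15.1124 = 4.3347.

4.3347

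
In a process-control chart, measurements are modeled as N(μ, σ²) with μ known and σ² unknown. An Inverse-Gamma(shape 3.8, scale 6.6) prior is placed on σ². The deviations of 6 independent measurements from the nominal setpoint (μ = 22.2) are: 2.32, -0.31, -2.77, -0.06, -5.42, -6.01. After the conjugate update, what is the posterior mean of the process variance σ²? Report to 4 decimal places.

7.9182

With known mean μ and an Inverse-Gamma(α, β) prior on σ², the Normal likelihood is conjugate: posterior is Inv-Gamma(α + n/2, β + Σ(xᵢ−μ)²/2).
Σ(xᵢ−μ)² = (2.32)² + (-0.31)² + (-2.77)² + (-0.06)² + (-5.42)² + (-6.01)² = 78.6515.
Posterior: Inv-Gamma(3.8 + 6/2, 6.6 + 78.6515/2) = Inv-Gamma(6.80, 45.92575).
E[σ²|data] = β/(α−1) = 45.92575/5.80 = 7.9182.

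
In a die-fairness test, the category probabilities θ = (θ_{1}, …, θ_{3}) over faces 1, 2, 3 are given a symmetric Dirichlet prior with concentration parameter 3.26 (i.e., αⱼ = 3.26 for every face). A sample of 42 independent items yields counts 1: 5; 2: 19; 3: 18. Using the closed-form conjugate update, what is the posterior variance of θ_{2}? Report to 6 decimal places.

The Dirichlet prior is conjugate to the Multinomial likelihood: each posterior αⱼ = prior αⱼ + observed count nⱼ.
Posterior concentration: (8.26, 22.26, 21.26), total = 51.78.
Var[θ_j] = α_j(Σα−α_j)/((Σα)²(Σα+1)) = 22.26·29.52/(51.78²·52.78) = 0.004644.

0.004644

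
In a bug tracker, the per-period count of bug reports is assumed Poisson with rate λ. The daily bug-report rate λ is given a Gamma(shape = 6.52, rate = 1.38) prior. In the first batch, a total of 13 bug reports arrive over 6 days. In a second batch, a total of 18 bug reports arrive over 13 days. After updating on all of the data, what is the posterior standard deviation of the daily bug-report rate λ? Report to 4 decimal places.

With a Gamma(shape α, rate β) prior, the Poisson likelihood is conjugate: the posterior is Gamma(α + ΣXᵢ, β + n).
After batch 1: Gamma(α+S, β+n) = Gamma(6.52+13, 1.38+6) = Gamma(19.52, 7.38).
After batch 2: Gamma(α+S, β+n) = Gamma(19.52+18, 7.38+13) = Gamma(37.52, 20.38).
SD = √α/β = √37.52/20.38 = 0.3006.

0.3006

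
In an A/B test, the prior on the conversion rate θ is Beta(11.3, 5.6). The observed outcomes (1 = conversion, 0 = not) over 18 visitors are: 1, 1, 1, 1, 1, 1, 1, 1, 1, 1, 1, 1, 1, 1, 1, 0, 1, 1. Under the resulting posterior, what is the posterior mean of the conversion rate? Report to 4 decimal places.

0.8109

The Beta prior is conjugate to a Binomial/Bernoulli likelihood; the update adds successes to α and failures to β.
Posterior: Beta(α+k, β+n−k) = Beta(11.3+17, 5.6+1) = Beta(28.3, 6.6).
Posterior mean = α/(α+β) = 28.3/34.9 = 0.8109.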